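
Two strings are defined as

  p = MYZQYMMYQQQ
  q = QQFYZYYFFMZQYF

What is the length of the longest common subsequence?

5

Match Y (p #2, q #4) → Z (p #3, q #5) → Y (p #5, q #7) → M (p #6, q #10) → Y (p #8, q #13) — 5 characters in the same relative order in both, and the DP table's final entry dp[11][14] is also 5, so no common subsequence is longer.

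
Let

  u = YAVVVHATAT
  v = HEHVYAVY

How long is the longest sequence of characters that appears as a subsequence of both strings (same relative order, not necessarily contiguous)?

3

Let dp[i][j] be the LCS length of the first i characters of u and the first j characters of v. dp[i][j] = dp[i-1][j-1]+1 when the i-th and j-th characters match, else max(dp[i-1][j], dp[i][j-1]).
    ·  H  E  H  V  Y  A  V  Y
 ·  0  0  0  0  0  0  0  0  0
 Y  0  0  0  0  0  1  1  1  1
 A  0  0  0  0  0  1  2  2  2
 V  0  0  0  0  1  1  2  3  3
 V  0  0  0  0  1  1  2  3  3
 V  0  0  0  0  1  1  2  3  3
 H  0  1  1  1  1  1  2  3  3
 A  0  1  1  1  1  1  2  3  3
 T  0  1  1  1  1  1  2  3  3
 A  0  1  1  1  1  1  2  3  3
 T  0  1  1  1  1  1  2  3  3
dp[10][8] = 3. One LCS (by backtracking along matches): YAV.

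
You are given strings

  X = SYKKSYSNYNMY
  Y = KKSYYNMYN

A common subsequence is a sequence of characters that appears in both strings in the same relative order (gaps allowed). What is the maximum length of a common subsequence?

One common subsequence of length 8: K at X[3]=Y[1]; then K at X[4]=Y[2]; then S at X[5]=Y[3]; then Y at X[6]=Y[4]; then Y at X[9]=Y[5]; then N at X[10]=Y[6]; then M at X[11]=Y[7]; then Y at X[12]=Y[8]. Since dp[12][9] = 8, nothing longer is possible.

8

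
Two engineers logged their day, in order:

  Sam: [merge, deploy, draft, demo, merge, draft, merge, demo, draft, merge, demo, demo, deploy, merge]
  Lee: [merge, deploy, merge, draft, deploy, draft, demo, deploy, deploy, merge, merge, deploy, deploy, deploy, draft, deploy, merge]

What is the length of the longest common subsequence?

9

Taking merge [1,3], deploy [2,5], draft [3,6], demo [4,7], merge [5,10], merge [7,11], draft [9,15], deploy [13,16], merge [14,17] gives a common subsequence of length 9. dp[14][17] = 9 confirms this is the maximum.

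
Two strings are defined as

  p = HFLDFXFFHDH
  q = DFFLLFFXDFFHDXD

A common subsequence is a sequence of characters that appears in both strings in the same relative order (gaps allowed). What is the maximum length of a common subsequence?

8

Pick F (p #2, q #3), L (p #3, q #5), F (p #5, q #7), X (p #6, q #8), F (p #7, q #10), F (p #8, q #11), H (p #9, q #12), D (p #10, q #15); all 8 characters appear in both, in order. Since dp[11][15] = 8, nothing longer is possible.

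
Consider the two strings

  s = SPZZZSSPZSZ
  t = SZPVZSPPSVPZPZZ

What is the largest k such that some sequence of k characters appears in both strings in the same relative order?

8

Pick S [1,1]; then P [2,3]; then Z [5,5]; then S [6,6]; then S [7,9]; then P [8,13]; then Z [9,14]; then Z [11,15]; all 8 characters appear in both, in order. The LCS DP gives dp[11][15] = 8, so this is optimal.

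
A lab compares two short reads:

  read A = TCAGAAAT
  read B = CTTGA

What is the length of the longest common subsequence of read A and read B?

One common subsequence of length 3: T at read A[1]=read B[3]; then G at read A[4]=read B[4]; then A at read A[7]=read B[5]. Since dp[8][5] = 3, nothing longer is possible.

3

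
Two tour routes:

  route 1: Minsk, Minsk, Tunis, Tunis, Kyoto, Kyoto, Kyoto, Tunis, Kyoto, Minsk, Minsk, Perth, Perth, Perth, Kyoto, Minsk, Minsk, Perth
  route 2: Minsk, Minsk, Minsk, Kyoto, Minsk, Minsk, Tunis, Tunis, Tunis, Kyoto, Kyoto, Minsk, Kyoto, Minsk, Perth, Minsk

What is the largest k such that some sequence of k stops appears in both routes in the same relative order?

10

Pick Minsk [1,5], then Minsk [2,6], then Tunis [3,8], then Tunis [4,9], then Kyoto [5,10], then Kyoto [6,11], then Kyoto [9,13], then Minsk [11,14], then Perth [14,15], then Minsk [17,16]; all 10 stops appear in both, in order. dp[18][16] = 10 confirms this is the maximum.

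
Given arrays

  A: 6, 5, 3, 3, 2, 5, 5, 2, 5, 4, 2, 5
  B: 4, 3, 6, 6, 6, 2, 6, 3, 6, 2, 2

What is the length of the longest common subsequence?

Let dp[i][j] be the LCS length of the first i values of A and the first j values of B. dp[i][j] = dp[i-1][j-1]+1 when the i-th and j-th values match, else max(dp[i-1][j], dp[i][j-1]).
    ·  4  3  6  6  6  2  6  3  6  2  2
 ·  0  0  0  0  0  0  0  0  0  0  0  0
 6  0  0  0  1  1  1  1  1  1  1  1  1
 5  0  0  0  1  1  1  1  1  1  1  1  1
 3  0  0  1  1  1  1  1  1  2  2  2  2
 3  0  0  1  1  1  1  1  1  2  2  2  2
 2  0  0  1  1  1  1  2  2  2  2  3  3
 5  0  0  1  1  1  1  2  2  2  2  3  3
 5  0  0  1  1  1  1  2  2  2  2  3  3
 2  0  0  1  1  1  1  2  2  2  2  3  4
 5  0  0  1  1  1  1  2  2  2  2  3  4
 4  0  1  1  1  1  1  2  2  2  2  3  4
 2  0  1  1  1  1  1  2  2  2  2  3  4
 5  0  1  1  1  1  1  2  2  2  2  3  4
dp[12][11] = 4. One LCS (by backtracking along matches): 6, 3, 2, 2.

4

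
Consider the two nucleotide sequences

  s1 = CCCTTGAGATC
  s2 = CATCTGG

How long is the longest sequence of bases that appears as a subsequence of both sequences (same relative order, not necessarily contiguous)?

5

One common subsequence of length 5: C [1,1] → C [3,4] → T [5,5] → G [6,6] → G [8,7]. Since dp[11][7] = 5, nothing longer is possible.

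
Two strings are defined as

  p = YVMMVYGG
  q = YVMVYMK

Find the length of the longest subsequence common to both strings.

5

Let dp[i][j] be the LCS length of the first i characters of p and the first j characters of q. dp[i][j] = dp[i-1][j-1]+1 when the i-th and j-th characters match, else max(dp[i-1][j], dp[i][j-1]).
    ·  Y  V  M  V  Y  M  K
 ·  0  0  0  0  0  0  0  0
 Y  0  1  1  1  1  1  1  1
 V  0  1  2  2  2  2  2  2
 M  0  1  2  3  3  3  3  3
 M  0  1  2  3  3  3  4  4
 V  0  1  2  3  4  4  4  4
 Y  0  1  2  3  4  5  5  5
 G  0  1  2  3  4  5  5  5
 G  0  1  2  3  4  5  5  5
dp[8][7] = 5. One LCS (by backtracking along matches): YVMVY.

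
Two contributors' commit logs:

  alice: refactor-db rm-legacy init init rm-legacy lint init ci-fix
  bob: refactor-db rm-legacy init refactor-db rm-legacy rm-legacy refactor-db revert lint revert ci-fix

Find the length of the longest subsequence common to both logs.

One common subsequence of length 6: refactor-db [1,1], then rm-legacy [2,2], then init [3,3], then rm-legacy [5,6], then lint [6,9], then ci-fix [8,11], and the DP table's final entry dp[8][11] is also 6, so no common subsequence is longer.

6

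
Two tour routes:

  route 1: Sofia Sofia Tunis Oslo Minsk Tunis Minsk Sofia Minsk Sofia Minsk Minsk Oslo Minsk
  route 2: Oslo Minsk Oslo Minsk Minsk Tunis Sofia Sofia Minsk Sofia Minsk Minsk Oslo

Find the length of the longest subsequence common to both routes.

9

Match Oslo [4,3], Minsk [5,5], Tunis [6,6], Sofia [8,8], Minsk [9,9], Sofia [10,10], Minsk [11,11], Minsk [12,12], Oslo [13,13] — 9 stops in the same relative order in both. Since dp[14][13] = 9, nothing longer is possible.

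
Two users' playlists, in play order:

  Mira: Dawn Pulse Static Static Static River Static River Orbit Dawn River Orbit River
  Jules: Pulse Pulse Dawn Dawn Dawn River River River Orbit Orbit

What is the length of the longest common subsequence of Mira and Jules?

5

One common subsequence of length 5: Dawn (Mira #1, Jules #5) → River (Mira #6, Jules #7) → River (Mira #8, Jules #8) → Orbit (Mira #9, Jules #9) → Orbit (Mira #12, Jules #10). The LCS DP gives dp[13][10] = 5, so this is optimal.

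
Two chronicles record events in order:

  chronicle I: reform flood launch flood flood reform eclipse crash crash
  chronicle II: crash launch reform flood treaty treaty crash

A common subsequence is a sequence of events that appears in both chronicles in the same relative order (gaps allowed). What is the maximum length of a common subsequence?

Taking reform at chronicle I[1]=chronicle II[3]; then flood at chronicle I[2]=chronicle II[4]; then crash at chronicle I[9]=chronicle II[7] gives a common subsequence of length 3. Since dp[9][7] = 3, nothing longer is possible.

3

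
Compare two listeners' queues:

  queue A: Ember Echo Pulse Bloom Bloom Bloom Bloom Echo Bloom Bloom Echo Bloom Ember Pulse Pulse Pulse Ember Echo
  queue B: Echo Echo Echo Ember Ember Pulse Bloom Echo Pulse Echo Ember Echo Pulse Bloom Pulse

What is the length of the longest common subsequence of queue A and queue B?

Match Ember at queue A[1]=queue B[5], then Pulse at queue A[3]=queue B[6], then Bloom at queue A[7]=queue B[7], then Echo at queue A[8]=queue B[8], then Echo at queue A[11]=queue B[10], then Ember at queue A[13]=queue B[11], then Pulse at queue A[14]=queue B[13], then Pulse at queue A[16]=queue B[15] — 8 songs in the same relative order in both. Since dp[18][15] = 8, nothing longer is possible.

8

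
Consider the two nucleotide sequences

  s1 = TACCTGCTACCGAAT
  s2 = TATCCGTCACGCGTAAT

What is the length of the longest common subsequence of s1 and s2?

One common subsequence of length 13: T at s1[1]=s2[1]; then A at s1[2]=s2[2]; then C at s1[3]=s2[4]; then C at s1[4]=s2[5]; then T at s1[5]=s2[7]; then C at s1[7]=s2[8]; then A at s1[9]=s2[9]; then C at s1[10]=s2[10]; then C at s1[11]=s2[12]; then G at s1[12]=s2[13]; then A at s1[13]=s2[15]; then A at s1[14]=s2[16]; then T at s1[15]=s2[17]. Since dp[15][17] = 13, nothing longer is possible.

13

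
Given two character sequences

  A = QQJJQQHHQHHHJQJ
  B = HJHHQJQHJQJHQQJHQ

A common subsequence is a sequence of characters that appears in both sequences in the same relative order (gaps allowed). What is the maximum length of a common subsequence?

8

Taking Q (A #1, B #5), Q (A #2, B #7), J (A #3, B #9), J (A #4, B #11), Q (A #5, B #13), Q (A #6, B #14), H (A #12, B #16), Q (A #14, B #17) gives a common subsequence of length 8, and the DP table's final entry dp[15][17] is also 8, so no common subsequence is longer.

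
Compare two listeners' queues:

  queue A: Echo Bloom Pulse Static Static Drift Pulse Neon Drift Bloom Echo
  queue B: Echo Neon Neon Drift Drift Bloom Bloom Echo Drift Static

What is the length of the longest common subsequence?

5

Pick Echo [1,1] → Drift [6,4] → Drift [9,5] → Bloom [10,7] → Echo [11,8]; all 5 songs appear in both, in order, and the DP table's final entry dp[11][10] is also 5, so no common subsequence is longer.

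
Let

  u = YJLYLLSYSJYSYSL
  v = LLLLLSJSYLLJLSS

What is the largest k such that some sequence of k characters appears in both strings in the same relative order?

8

Match L (u #3, v #3), L (u #5, v #4), L (u #6, v #5), S (u #7, v #8), Y (u #8, v #9), J (u #10, v #12), S (u #12, v #14), S (u #14, v #15) — 8 characters in the same relative order in both. dp[15][15] = 8 confirms this is the maximum.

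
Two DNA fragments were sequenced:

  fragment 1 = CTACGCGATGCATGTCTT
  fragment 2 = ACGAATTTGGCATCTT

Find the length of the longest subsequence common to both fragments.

12

Match A at fragment 1[3]=fragment 2[1] → C at fragment 1[4]=fragment 2[2] → G at fragment 1[5]=fragment 2[3] → A at fragment 1[8]=fragment 2[5] → T at fragment 1[9]=fragment 2[8] → G at fragment 1[10]=fragment 2[10] → C at fragment 1[11]=fragment 2[11] → A at fragment 1[12]=fragment 2[12] → T at fragment 1[15]=fragment 2[13] → C at fragment 1[16]=fragment 2[14] → T at fragment 1[17]=fragment 2[15] → T at fragment 1[18]=fragment 2[16] — 12 bases in the same relative order in both. The LCS DP gives dp[18][16] = 12, so this is optimal.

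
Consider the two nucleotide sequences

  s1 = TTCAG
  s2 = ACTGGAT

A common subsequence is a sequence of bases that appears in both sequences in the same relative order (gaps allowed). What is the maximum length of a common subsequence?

Let dp[i][j] be the LCS length of the first i bases of s1 and the first j bases of s2. dp[i][j] = dp[i-1][j-1]+1 when the i-th and j-th bases match, else max(dp[i-1][j], dp[i][j-1]).
    ·  A  C  T  G  G  A  T
 ·  0  0  0  0  0  0  0  0
 T  0  0  0  1  1  1  1  1
 T  0  0  0  1  1  1  1  2
 C  0  0  1  1  1  1  1  2
 A  0  1  1  1  1  1  2  2
 G  0  1  1  1  2  2  2  2
dp[5][7] = 2. One LCS (by backtracking along matches): TT.

2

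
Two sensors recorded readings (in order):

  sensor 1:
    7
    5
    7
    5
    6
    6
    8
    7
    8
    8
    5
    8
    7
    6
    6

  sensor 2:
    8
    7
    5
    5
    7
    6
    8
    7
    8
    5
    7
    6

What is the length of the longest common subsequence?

10

Pick 7 [1,2] → 5 [2,4] → 7 [3,5] → 6 [6,6] → 8 [7,7] → 7 [8,8] → 8 [10,9] → 5 [11,10] → 7 [13,11] → 6 [15,12]; all 10 values appear in both, in order. The LCS DP gives dp[15][12] = 10, so this is optimal.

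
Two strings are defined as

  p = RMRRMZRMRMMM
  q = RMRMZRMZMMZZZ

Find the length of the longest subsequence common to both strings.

9

Pick R [1,1]; then M [2,2]; then R [4,3]; then M [5,4]; then Z [6,5]; then R [7,6]; then M [8,7]; then M [10,9]; then M [11,10]; all 9 characters appear in both, in order. The LCS DP gives dp[12][13] = 9, so this is optimal.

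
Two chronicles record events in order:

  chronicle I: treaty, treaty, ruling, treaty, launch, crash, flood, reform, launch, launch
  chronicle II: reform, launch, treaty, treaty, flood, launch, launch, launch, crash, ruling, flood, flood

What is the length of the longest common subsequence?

5

Pick treaty [1,3]; then treaty [2,4]; then launch [5,8]; then crash [6,9]; then flood [7,12]; all 5 events appear in both, in order, and the DP table's final entry dp[10][12] is also 5, so no common subsequence is longer.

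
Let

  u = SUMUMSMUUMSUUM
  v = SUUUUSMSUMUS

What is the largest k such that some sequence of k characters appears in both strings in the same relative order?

9

Match S (u #1, v #1); then U (u #2, v #2); then U (u #4, v #3); then U (u #8, v #4); then U (u #9, v #5); then M (u #10, v #7); then S (u #11, v #8); then U (u #12, v #9); then U (u #13, v #11) — 9 characters in the same relative order in both. dp[14][12] = 9 confirms this is the maximum.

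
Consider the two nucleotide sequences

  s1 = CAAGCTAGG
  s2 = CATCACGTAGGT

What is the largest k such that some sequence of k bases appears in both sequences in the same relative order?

Match C [1,1]; then A [2,2]; then A [3,5]; then G [4,7]; then T [6,8]; then A [7,9]; then G [8,10]; then G [9,11] — 8 bases in the same relative order in both. Since dp[9][12] = 8, nothing longer is possible.

8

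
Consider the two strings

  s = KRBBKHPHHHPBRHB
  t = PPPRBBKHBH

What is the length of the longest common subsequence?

Pick R (s #2, t #4), then B (s #3, t #5), then B (s #4, t #6), then K (s #5, t #7), then H (s #10, t #8), then B (s #12, t #9), then H (s #14, t #10); all 7 characters appear in both, in order. The LCS DP gives dp[15][10] = 7, so this is optimal.

7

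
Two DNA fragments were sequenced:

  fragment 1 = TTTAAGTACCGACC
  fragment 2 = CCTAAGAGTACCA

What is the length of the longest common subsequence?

9

Pick T at fragment 1[1]=fragment 2[3], then A at fragment 1[4]=fragment 2[5], then A at fragment 1[5]=fragment 2[7], then G at fragment 1[6]=fragment 2[8], then T at fragment 1[7]=fragment 2[9], then A at fragment 1[8]=fragment 2[10], then C at fragment 1[9]=fragment 2[11], then C at fragment 1[10]=fragment 2[12], then A at fragment 1[12]=fragment 2[13]; all 9 bases appear in both, in order. dp[14][13] = 9 confirms this is the maximum.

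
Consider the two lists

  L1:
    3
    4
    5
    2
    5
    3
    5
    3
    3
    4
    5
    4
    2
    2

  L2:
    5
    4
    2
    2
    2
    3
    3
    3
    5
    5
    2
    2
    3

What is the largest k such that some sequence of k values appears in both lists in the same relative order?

Taking 4 [2,2] → 2 [4,5] → 3 [6,6] → 3 [8,7] → 3 [9,8] → 5 [11,10] → 2 [13,11] → 2 [14,12] gives a common subsequence of length 8. The LCS DP gives dp[14][13] = 8, so this is optimal.

8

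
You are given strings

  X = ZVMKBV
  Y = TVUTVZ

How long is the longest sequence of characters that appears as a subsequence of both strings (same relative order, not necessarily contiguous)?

Let dp[i][j] be the LCS length of the first i characters of X and the first j characters of Y. dp[i][j] = dp[i-1][j-1]+1 when the i-th and j-th characters match, else max(dp[i-1][j], dp[i][j-1]).
    ·  T  V  U  T  V  Z
 ·  0  0  0  0  0  0  0
 Z  0  0  0  0  0  0  1
 V  0  0  1  1  1  1  1
 M  0  0  1  1  1  1  1
 K  0  0  1  1  1  1  1
 B  0  0  1  1  1  1  1
 V  0  0  1  1  1  2  2
dp[6][6] = 2. One LCS (by backtracking along matches): VV.

2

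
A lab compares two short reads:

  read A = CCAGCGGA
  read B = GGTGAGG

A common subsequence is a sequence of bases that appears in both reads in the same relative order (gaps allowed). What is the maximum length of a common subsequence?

4

Let dp[i][j] be the LCS length of the first i bases of read A and the first j bases of read B. dp[i][j] = dp[i-1][j-1]+1 when the i-th and j-th bases match, else max(dp[i-1][j], dp[i][j-1]).
    ·  G  G  T  G  A  G  G
 ·  0  0  0  0  0  0  0  0
 C  0  0  0  0  0  0  0  0
 C  0  0  0  0  0  0  0  0
 A  0  0  0  0  0  1  1  1
 G  0  1  1  1  1  1  2  2
 C  0  1  1  1  1  1  2  2
 G  0  1  2  2  2  2  2  3
 G  0  1  2  2  3  3  3  3
 A  0  1  2  2  3  4  4  4
dp[8][7] = 4. One LCS (by backtracking along matches): GGGA.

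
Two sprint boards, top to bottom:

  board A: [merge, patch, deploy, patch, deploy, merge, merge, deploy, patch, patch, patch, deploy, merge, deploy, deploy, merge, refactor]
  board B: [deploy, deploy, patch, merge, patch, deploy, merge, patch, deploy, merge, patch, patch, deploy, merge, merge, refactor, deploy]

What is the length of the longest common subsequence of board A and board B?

12

Match merge (board A #1, board B #4), then patch (board A #2, board B #5), then deploy (board A #3, board B #6), then patch (board A #4, board B #8), then deploy (board A #5, board B #9), then merge (board A #7, board B #10), then patch (board A #10, board B #11), then patch (board A #11, board B #12), then deploy (board A #12, board B #13), then merge (board A #13, board B #14), then merge (board A #16, board B #15), then refactor (board A #17, board B #16) — 12 tasks in the same relative order in both. dp[17][17] = 12 confirms this is the maximum.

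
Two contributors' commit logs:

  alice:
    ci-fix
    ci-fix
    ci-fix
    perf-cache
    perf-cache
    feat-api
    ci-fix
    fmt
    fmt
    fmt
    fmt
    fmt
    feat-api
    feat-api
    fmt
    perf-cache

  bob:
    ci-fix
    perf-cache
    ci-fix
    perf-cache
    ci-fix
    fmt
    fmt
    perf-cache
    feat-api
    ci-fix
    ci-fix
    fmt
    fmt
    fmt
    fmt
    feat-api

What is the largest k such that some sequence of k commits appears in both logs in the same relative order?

11

Taking ci-fix (alice #1, bob #1), ci-fix (alice #2, bob #3), ci-fix (alice #3, bob #5), perf-cache (alice #5, bob #8), feat-api (alice #6, bob #9), ci-fix (alice #7, bob #11), fmt (alice #9, bob #12), fmt (alice #10, bob #13), fmt (alice #11, bob #14), fmt (alice #12, bob #15), feat-api (alice #14, bob #16) gives a common subsequence of length 11, and the DP table's final entry dp[16][16] is also 11, so no common subsequence is longer.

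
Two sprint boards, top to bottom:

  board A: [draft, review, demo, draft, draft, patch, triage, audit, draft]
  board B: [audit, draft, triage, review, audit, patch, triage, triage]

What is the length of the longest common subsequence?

4

Pick draft at board A[1]=board B[2] → review at board A[2]=board B[4] → patch at board A[6]=board B[6] → triage at board A[7]=board B[8]; all 4 tasks appear in both, in order. The LCS DP gives dp[9][8] = 4, so this is optimal.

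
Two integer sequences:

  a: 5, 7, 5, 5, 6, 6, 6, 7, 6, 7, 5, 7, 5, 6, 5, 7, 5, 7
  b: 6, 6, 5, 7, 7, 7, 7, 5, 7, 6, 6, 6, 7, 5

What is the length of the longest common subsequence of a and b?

One common subsequence of length 9: 5 [1,3], then 7 [2,5], then 7 [8,6], then 7 [10,7], then 5 [11,8], then 7 [12,9], then 6 [14,12], then 7 [16,13], then 5 [17,14]. dp[18][14] = 9 confirms this is the maximum.

9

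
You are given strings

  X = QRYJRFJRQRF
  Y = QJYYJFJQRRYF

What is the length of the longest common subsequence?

Let dp[i][j] be the LCS length of the first i characters of X and the first j characters of Y. dp[i][j] = dp[i-1][j-1]+1 when the i-th and j-th characters match, else max(dp[i-1][j], dp[i][j-1]).
    ·  Q  J  Y  Y  J  F  J  Q  R  R  Y  F
 ·  0  0  0  0  0  0  0  0  0  0  0  0  0
 Q  0  1  1  1  1  1  1  1  1  1  1  1  1
 R  0  1  1  1  1  1  1  1  1  2  2  2  2
 Y  0  1  1  2  2  2  2  2  2  2  2  3  3
 J  0  1  2  2  2  3  3  3  3  3  3  3  3
 R  0  1  2  2  2  3  3  3  3  4  4  4  4
 F  0  1  2  2  2  3  4  4  4  4  4  4  5
 J  0  1  2  2  2  3  4  5  5  5  5  5  5
 R  0  1  2  2  2  3  4  5  5  6  6  6  6
 Q  0  1  2  2  2  3  4  5  6  6  6  6  6
 R  0  1  2  2  2  3  4  5  6  7  7  7  7
 F  0  1  2  2  2  3  4  5  6  7  7  7  8
dp[11][12] = 8. One LCS (by backtracking along matches): QYJFJRRF.

8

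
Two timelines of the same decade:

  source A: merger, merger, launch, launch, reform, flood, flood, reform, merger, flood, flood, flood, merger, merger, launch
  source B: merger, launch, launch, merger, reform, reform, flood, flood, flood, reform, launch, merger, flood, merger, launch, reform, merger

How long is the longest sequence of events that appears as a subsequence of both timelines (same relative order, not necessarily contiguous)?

Taking merger at source A[2]=source B[1] → launch at source A[3]=source B[2] → launch at source A[4]=source B[3] → reform at source A[5]=source B[6] → flood at source A[6]=source B[8] → flood at source A[7]=source B[9] → reform at source A[8]=source B[10] → merger at source A[9]=source B[12] → flood at source A[12]=source B[13] → merger at source A[13]=source B[14] → merger at source A[14]=source B[17] gives a common subsequence of length 11. The LCS DP gives dp[15][17] = 11, so this is optimal.

11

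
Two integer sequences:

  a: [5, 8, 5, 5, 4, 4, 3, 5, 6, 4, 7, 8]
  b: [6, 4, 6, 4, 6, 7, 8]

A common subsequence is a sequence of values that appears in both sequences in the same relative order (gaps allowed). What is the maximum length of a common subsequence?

Let dp[i][j] be the LCS length of the first i values of a and the first j values of b. dp[i][j] = dp[i-1][j-1]+1 when the i-th and j-th values match, else max(dp[i-1][j], dp[i][j-1]).
    ·  6  4  6  4  6  7  8
 ·  0  0  0  0  0  0  0  0
 5  0  0  0  0  0  0  0  0
 8  0  0  0  0  0  0  0  1
 5  0  0  0  0  0  0  0  1
 5  0  0  0  0  0  0  0  1
 4  0  0  1  1  1  1  1  1
 4  0  0  1  1  2  2  2  2
 3  0  0  1  1  2  2  2  2
 5  0  0  1  1  2  2  2  2
 6  0  1  1  2  2  3  3  3
 4  0  1  2  2  3  3  3  3
 7  0  1  2  2  3  3  4  4
 8  0  1  2  2  3  3  4  5
dp[12][7] = 5. One LCS (by backtracking along matches): 4, 4, 6, 7, 8.

5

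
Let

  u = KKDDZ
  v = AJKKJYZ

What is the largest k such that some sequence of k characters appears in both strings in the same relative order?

Taking K (u #1, v #3) → K (u #2, v #4) → Z (u #5, v #7) gives a common subsequence of length 3, and the DP table's final entry dp[5][7] is also 3, so no common subsequence is longer.

3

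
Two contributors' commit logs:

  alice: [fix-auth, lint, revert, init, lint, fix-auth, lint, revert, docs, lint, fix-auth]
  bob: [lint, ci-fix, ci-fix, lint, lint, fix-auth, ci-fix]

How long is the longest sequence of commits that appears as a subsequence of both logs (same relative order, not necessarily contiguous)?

Pick lint (alice #2, bob #1) → lint (alice #7, bob #4) → lint (alice #10, bob #5) → fix-auth (alice #11, bob #6); all 4 commits appear in both, in order, and the DP table's final entry dp[11][7] is also 4, so no common subsequence is longer.

4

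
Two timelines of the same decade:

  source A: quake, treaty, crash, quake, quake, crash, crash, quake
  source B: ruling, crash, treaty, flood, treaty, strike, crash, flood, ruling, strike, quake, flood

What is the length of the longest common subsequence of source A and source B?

3

Taking treaty at source A[2]=source B[5], crash at source A[3]=source B[7], quake at source A[4]=source B[11] gives a common subsequence of length 3, and the DP table's final entry dp[8][12] is also 3, so no common subsequence is longer.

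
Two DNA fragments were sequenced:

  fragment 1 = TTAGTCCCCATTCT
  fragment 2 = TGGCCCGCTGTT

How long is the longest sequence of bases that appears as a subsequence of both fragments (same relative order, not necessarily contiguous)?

Taking T at fragment 1[1]=fragment 2[1]; then G at fragment 1[4]=fragment 2[3]; then C at fragment 1[6]=fragment 2[4]; then C at fragment 1[7]=fragment 2[5]; then C at fragment 1[8]=fragment 2[6]; then C at fragment 1[9]=fragment 2[8]; then T at fragment 1[11]=fragment 2[9]; then T at fragment 1[12]=fragment 2[11]; then T at fragment 1[14]=fragment 2[12] gives a common subsequence of length 9. The LCS DP gives dp[14][12] = 9, so this is optimal.

9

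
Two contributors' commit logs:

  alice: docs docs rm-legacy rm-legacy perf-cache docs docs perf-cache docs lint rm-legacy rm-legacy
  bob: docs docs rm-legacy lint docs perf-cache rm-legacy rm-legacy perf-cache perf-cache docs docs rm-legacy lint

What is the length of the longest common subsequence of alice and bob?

8

Pick docs at alice[1]=bob[2]; then docs at alice[2]=bob[5]; then rm-legacy at alice[3]=bob[7]; then rm-legacy at alice[4]=bob[8]; then perf-cache at alice[5]=bob[10]; then docs at alice[6]=bob[11]; then docs at alice[7]=bob[12]; then lint at alice[10]=bob[14]; all 8 commits appear in both, in order, and the DP table's final entry dp[12][14] is also 8, so no common subsequence is longer.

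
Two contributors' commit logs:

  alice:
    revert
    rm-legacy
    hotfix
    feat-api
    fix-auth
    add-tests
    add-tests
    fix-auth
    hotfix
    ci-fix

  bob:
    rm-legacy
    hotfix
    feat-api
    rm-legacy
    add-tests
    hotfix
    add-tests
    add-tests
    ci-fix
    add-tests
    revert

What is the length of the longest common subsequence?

6

Match rm-legacy (alice #2, bob #1); then hotfix (alice #3, bob #2); then feat-api (alice #4, bob #3); then add-tests (alice #6, bob #7); then add-tests (alice #7, bob #8); then ci-fix (alice #10, bob #9) — 6 commits in the same relative order in both. dp[10][11] = 6 confirms this is the maximum.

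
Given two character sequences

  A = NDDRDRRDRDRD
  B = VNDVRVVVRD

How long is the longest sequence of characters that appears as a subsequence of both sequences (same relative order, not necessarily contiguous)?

Let dp[i][j] be the LCS length of the first i characters of A and the first j characters of B. dp[i][j] = dp[i-1][j-1]+1 when the i-th and j-th characters match, else max(dp[i-1][j], dp[i][j-1]).
    ·  V  N  D  V  R  V  V  V  R  D
 ·  0  0  0  0  0  0  0  0  0  0  0
 N  0  0  1  1  1  1  1  1  1  1  1
 D  0  0  1  2  2  2  2  2  2  2  2
 D  0  0  1  2  2  2  2  2  2  2  3
 R  0  0  1  2  2  3  3  3  3  3  3
 D  0  0  1  2  2  3  3  3  3  3  4
 R  0  0  1  2  2  3  3  3  3  4  4
 R  0  0  1  2  2  3  3  3  3  4  4
 D  0  0  1  2  2  3  3  3  3  4  5
 R  0  0  1  2  2  3  3  3  3  4  5
 D  0  0  1  2  2  3  3  3  3  4  5
 R  0  0  1  2  2  3  3  3  3  4  5
 D  0  0  1  2  2  3  3  3  3  4  5
dp[12][10] = 5. One LCS (by backtracking along matches): NDRRD.

5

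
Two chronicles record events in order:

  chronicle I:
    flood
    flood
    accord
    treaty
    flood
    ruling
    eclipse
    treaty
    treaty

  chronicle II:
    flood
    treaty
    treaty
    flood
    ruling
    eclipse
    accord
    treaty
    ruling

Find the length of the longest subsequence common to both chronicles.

6

One common subsequence of length 6: flood (chronicle I #1, chronicle II #1), treaty (chronicle I #4, chronicle II #3), flood (chronicle I #5, chronicle II #4), ruling (chronicle I #6, chronicle II #5), eclipse (chronicle I #7, chronicle II #6), treaty (chronicle I #8, chronicle II #8), and the DP table's final entry dp[9][9] is also 6, so no common subsequence is longer.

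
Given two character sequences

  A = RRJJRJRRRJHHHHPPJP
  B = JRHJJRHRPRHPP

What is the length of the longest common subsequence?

9

Match R at A[1]=B[2], J at A[3]=B[4], J at A[4]=B[5], R at A[5]=B[6], R at A[7]=B[8], R at A[9]=B[10], H at A[14]=B[11], P at A[16]=B[12], P at A[18]=B[13] — 9 characters in the same relative order in both. dp[18][13] = 9 confirms this is the maximum.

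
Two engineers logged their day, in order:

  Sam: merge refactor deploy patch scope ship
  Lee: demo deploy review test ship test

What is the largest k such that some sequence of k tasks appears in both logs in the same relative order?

2

Taking deploy [3,2] → ship [6,5] gives a common subsequence of length 2. The LCS DP gives dp[6][6] = 2, so this is optimal.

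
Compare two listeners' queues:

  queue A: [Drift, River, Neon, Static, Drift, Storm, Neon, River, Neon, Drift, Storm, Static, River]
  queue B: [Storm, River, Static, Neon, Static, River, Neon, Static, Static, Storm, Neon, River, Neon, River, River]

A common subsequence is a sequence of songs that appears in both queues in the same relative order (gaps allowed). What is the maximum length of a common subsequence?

Pick River (queue A #2, queue B #6) → Neon (queue A #3, queue B #7) → Static (queue A #4, queue B #9) → Storm (queue A #6, queue B #10) → Neon (queue A #7, queue B #11) → River (queue A #8, queue B #12) → Neon (queue A #9, queue B #13) → River (queue A #13, queue B #15); all 8 songs appear in both, in order. dp[13][15] = 8 confirms this is the maximum.

8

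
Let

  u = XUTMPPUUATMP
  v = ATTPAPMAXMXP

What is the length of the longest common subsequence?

Taking T [3,3], P [5,4], P [6,6], A [9,8], M [11,10], P [12,12] gives a common subsequence of length 6. dp[12][12] = 6 confirms this is the maximum.

6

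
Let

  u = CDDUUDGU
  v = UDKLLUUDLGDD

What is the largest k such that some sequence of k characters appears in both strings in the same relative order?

Let dp[i][j] be the LCS length of the first i characters of u and the first j characters of v. dp[i][j] = dp[i-1][j-1]+1 when the i-th and j-th characters match, else max(dp[i-1][j], dp[i][j-1]).
    ·  U  D  K  L  L  U  U  D  L  G  D  D
 ·  0  0  0  0  0  0  0  0  0  0  0  0  0
 C  0  0  0  0  0  0  0  0  0  0  0  0  0
 D  0  0  1  1  1  1  1  1  1  1  1  1  1
 D  0  0  1  1  1  1  1  1  2  2  2  2  2
 U  0  1  1  1  1  1  2  2  2  2  2  2  2
 U  0  1  1  1  1  1  2  3  3  3  3  3  3
 D  0  1  2  2  2  2  2  3  4  4  4  4  4
 G  0  1  2  2  2  2  2  3  4  4  5  5  5
 U  0  1  2  2  2  2  3  3  4  4  5  5  5
dp[8][12] = 5. One LCS (by backtracking along matches): DUUDG.

5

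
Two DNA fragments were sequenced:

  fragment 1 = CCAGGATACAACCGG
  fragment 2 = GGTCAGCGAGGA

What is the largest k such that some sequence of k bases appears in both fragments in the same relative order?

Taking G at fragment 1[4]=fragment 2[1]; then G at fragment 1[5]=fragment 2[2]; then T at fragment 1[7]=fragment 2[3]; then A at fragment 1[8]=fragment 2[5]; then C at fragment 1[9]=fragment 2[7]; then A at fragment 1[11]=fragment 2[9]; then G at fragment 1[14]=fragment 2[10]; then G at fragment 1[15]=fragment 2[11] gives a common subsequence of length 8. dp[15][12] = 8 confirms this is the maximum.

8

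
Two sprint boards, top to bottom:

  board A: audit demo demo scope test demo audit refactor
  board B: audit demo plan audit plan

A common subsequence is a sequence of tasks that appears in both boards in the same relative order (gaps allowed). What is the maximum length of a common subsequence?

Match audit [1,1], demo [2,2], audit [7,4] — 3 tasks in the same relative order in both. The LCS DP gives dp[8][5] = 3, so this is optimal.

3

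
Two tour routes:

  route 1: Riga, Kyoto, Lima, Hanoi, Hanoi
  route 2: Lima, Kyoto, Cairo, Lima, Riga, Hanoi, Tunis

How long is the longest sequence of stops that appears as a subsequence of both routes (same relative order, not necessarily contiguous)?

Pick Kyoto [2,2], Lima [3,4], Hanoi [4,6]; all 3 stops appear in both, in order. dp[5][7] = 3 confirms this is the maximum.

3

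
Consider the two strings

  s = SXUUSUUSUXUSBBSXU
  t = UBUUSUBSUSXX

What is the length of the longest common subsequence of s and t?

8

One common subsequence of length 8: U (s #3, t #3), U (s #4, t #4), S (s #5, t #5), U (s #6, t #6), U (s #7, t #9), S (s #8, t #10), X (s #10, t #11), X (s #16, t #12). Since dp[17][12] = 8, nothing longer is possible.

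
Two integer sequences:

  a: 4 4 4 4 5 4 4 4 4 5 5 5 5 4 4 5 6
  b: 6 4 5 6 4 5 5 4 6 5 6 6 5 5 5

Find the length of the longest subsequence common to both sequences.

8

One common subsequence of length 8: 4 (a #1, b #2); then 4 (a #2, b #5); then 5 (a #5, b #7); then 4 (a #6, b #8); then 5 (a #10, b #10); then 5 (a #12, b #13); then 5 (a #13, b #14); then 5 (a #16, b #15). Since dp[17][15] = 8, nothing longer is possible.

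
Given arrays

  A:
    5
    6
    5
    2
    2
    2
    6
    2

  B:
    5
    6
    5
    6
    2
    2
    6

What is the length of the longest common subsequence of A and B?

6

Pick 5 at A[1]=B[1], then 6 at A[2]=B[2], then 5 at A[3]=B[3], then 2 at A[5]=B[5], then 2 at A[6]=B[6], then 6 at A[7]=B[7]; all 6 values appear in both, in order. The LCS DP gives dp[8][7] = 6, so this is optimal.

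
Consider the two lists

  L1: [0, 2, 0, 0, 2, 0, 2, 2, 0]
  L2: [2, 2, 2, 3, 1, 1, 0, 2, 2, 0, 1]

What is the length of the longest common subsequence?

6

Let dp[i][j] be the LCS length of the first i values of L1 and the first j values of L2. dp[i][j] = dp[i-1][j-1]+1 when the i-th and j-th values match, else max(dp[i-1][j], dp[i][j-1]).
    ·  2  2  2  3  1  1  0  2  2  0  1
 ·  0  0  0  0  0  0  0  0  0  0  0  0
 0  0  0  0  0  0  0  0  1  1  1  1  1
 2  0  1  1  1  1  1  1  1  2  2  2  2
 0  0  1  1  1  1  1  1  2  2  2  3  3
 0  0  1  1  1  1  1  1  2  2  2  3  3
 2  0  1  2  2  2  2  2  2  3  3  3  3
 0  0  1  2  2  2  2  2  3  3  3  4  4
 2  0  1  2  3  3  3  3  3  4  4  4  4
 2  0  1  2  3  3  3  3  3  4  5  5  5
 0  0  1  2  3  3  3  3  4  4  5  6  6
dp[9][11] = 6. One LCS (by backtracking along matches): 2, 2, 0, 2, 2, 0.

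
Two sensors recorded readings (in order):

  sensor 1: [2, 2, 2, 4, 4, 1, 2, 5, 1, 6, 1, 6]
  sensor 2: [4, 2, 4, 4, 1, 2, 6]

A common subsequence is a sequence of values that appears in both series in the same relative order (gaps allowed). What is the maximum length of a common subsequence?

6

Match 2 at sensor 1[3]=sensor 2[2], then 4 at sensor 1[4]=sensor 2[3], then 4 at sensor 1[5]=sensor 2[4], then 1 at sensor 1[6]=sensor 2[5], then 2 at sensor 1[7]=sensor 2[6], then 6 at sensor 1[12]=sensor 2[7] — 6 values in the same relative order in both. Since dp[12][7] = 6, nothing longer is possible.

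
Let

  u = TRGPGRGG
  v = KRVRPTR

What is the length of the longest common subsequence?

One common subsequence of length 3: R (u #2, v #4); then P (u #4, v #5); then R (u #6, v #7). dp[8][7] = 3 confirms this is the maximum.

3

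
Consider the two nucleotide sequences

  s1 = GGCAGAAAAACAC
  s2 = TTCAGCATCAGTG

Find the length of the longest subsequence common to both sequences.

6

One common subsequence of length 6: C (s1 #3, s2 #3), then A (s1 #4, s2 #4), then G (s1 #5, s2 #5), then A (s1 #6, s2 #7), then C (s1 #11, s2 #9), then A (s1 #12, s2 #10), and the DP table's final entry dp[13][13] is also 6, so no common subsequence is longer.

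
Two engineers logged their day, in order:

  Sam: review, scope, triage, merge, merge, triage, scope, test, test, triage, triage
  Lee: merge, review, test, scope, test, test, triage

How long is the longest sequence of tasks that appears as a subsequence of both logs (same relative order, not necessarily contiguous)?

Match review at Sam[1]=Lee[2]; then scope at Sam[7]=Lee[4]; then test at Sam[8]=Lee[5]; then test at Sam[9]=Lee[6]; then triage at Sam[11]=Lee[7] — 5 tasks in the same relative order in both, and the DP table's final entry dp[11][7] is also 5, so no common subsequence is longer.

5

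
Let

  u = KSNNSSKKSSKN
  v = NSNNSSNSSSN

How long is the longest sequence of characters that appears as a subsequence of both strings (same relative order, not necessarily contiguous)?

Taking S [2,2], N [3,3], N [4,4], S [5,6], S [6,8], S [9,9], S [10,10], N [12,11] gives a common subsequence of length 8. dp[12][11] = 8 confirms this is the maximum.

8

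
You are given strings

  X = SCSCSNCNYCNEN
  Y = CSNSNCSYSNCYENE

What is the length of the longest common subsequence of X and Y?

9

One common subsequence of length 9: S [1,4], then C [2,6], then S [3,7], then S [5,9], then N [6,10], then C [7,11], then Y [9,12], then N [11,14], then E [12,15]. Since dp[13][15] = 9, nothing longer is possible.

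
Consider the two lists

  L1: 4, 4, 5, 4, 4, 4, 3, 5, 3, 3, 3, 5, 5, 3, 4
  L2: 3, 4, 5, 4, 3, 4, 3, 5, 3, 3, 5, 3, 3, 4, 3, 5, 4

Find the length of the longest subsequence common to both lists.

11

Pick 4 [2,2], then 5 [3,3], then 4 [4,4], then 4 [5,6], then 3 [7,10], then 5 [8,11], then 3 [9,12], then 3 [10,13], then 3 [11,15], then 5 [13,16], then 4 [15,17]; all 11 values appear in both, in order. dp[15][17] = 11 confirms this is the maximum.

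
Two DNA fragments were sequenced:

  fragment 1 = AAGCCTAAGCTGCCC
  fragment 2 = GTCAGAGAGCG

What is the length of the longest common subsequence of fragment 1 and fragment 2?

Match A [1,4], A [2,6], G [3,7], A [8,8], G [9,9], C [10,10], G [12,11] — 7 bases in the same relative order in both. The LCS DP gives dp[15][11] = 7, so this is optimal.

7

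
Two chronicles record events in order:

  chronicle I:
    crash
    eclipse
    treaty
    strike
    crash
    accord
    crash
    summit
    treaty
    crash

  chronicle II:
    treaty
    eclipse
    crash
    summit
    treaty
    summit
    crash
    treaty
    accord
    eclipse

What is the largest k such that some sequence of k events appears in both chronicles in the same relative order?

Taking eclipse [2,2], crash [7,3], summit [8,4], treaty [9,5], crash [10,7] gives a common subsequence of length 5, and the DP table's final entry dp[10][10] is also 5, so no common subsequence is longer.

5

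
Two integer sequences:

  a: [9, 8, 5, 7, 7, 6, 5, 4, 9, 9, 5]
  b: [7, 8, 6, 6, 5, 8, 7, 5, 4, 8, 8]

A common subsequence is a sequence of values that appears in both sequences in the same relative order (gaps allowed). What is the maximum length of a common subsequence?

Pick 8 at a[2]=b[2]; then 5 at a[3]=b[5]; then 7 at a[5]=b[7]; then 5 at a[7]=b[8]; then 4 at a[8]=b[9]; all 5 values appear in both, in order. Since dp[11][11] = 5, nothing longer is possible.

5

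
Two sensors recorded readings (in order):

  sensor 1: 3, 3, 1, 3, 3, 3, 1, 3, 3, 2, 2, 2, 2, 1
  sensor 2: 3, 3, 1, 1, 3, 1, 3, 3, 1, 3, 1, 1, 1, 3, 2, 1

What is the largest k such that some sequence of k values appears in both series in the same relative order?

One common subsequence of length 11: 3 [1,1], 3 [2,2], 1 [3,4], 3 [4,5], 3 [5,7], 3 [6,8], 1 [7,9], 3 [8,10], 3 [9,14], 2 [13,15], 1 [14,16]. The LCS DP gives dp[14][16] = 11, so this is optimal.

11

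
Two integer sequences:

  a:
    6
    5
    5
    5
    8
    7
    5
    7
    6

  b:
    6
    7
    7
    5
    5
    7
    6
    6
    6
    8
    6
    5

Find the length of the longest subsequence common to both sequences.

Let dp[i][j] be the LCS length of the first i values of a and the first j values of b. dp[i][j] = dp[i-1][j-1]+1 when the i-th and j-th values match, else max(dp[i-1][j], dp[i][j-1]).
    ·  6  7  7  5  5  7  6  6  6  8  6  5
 ·  0  0  0  0  0  0  0  0  0  0  0  0  0
 6  0  1  1  1  1  1  1  1  1  1  1  1  1
 5  0  1  1  1  2  2  2  2  2  2  2  2  2
 5  0  1  1  1  2  3  3  3  3  3  3  3  3
 5  0  1  1  1  2  3  3  3  3  3  3  3  4
 8  0  1  1  1  2  3  3  3  3  3  4  4  4
 7  0  1  2  2  2  3  4  4  4  4  4  4  4
 5  0  1  2  2  3  3  4  4  4  4  4  4  5
 7  0  1  2  3  3  3  4  4  4  4  4  4  5
 6  0  1  2  3  3  3  4  5  5  5  5  5  5
dp[9][12] = 5. One LCS (by backtracking along matches): 6, 5, 5, 8, 5.

5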